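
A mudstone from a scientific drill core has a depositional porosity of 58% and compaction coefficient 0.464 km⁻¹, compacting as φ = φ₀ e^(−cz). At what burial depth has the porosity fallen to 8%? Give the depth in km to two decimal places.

Invert Athy's law: z = ln(φ₀/φ) / c
z = ln(0.58/0.08) / 0.464 = ln(7.25) / 0.464 = 1.9810 / 0.464 = 4.269 km

4.27 km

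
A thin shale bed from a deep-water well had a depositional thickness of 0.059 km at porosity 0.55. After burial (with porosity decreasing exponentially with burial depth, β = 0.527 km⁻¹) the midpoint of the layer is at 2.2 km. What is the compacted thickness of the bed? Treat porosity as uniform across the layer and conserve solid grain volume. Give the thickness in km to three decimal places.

0.032 km

Porosity at 2.2 km: φ = 0.55·exp(−0.527×2.2) = 0.1725
Solid-volume conservation: h(1−φ) = h₀(1−φ₀) ⇒ h = h₀·(1−φ₀)/(1−φ)
h = 0.059 × (1 − 0.55)/(1 − 0.1725) = 0.059 × 0.5438 = 0.0321 km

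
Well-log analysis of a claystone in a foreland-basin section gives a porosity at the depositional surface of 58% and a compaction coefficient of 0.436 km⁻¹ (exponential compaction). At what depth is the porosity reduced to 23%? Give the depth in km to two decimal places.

2.12 km

Invert Athy's law: z = ln(n₀/n) / c
z = ln(0.58/0.23) / 0.436 = ln(2.522) / 0.436 = 0.9249 / 0.436 = 2.121 km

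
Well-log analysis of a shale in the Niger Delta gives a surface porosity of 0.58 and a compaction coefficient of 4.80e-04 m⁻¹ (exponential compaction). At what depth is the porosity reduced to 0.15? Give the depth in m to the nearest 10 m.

2820 m

Working in km (1 km = 1000 m; c in km⁻¹ = c in m⁻¹ × 1000):
Invert Athy's law: z = ln(phi₀/phi) / c
z = ln(0.58/0.15) / 0.48 = ln(3.867) / 0.48 = 1.3524 / 0.48 = 2.817 km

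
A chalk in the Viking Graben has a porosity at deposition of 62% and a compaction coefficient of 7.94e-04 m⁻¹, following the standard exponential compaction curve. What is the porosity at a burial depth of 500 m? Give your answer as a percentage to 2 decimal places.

Working in km (1 km = 1000 m; c in km⁻¹ = c in m⁻¹ × 1000):
n = n₀·exp(−c·z) = 0.62 × exp(−0.794 × 0.5) = 0.62 × exp(−0.397)
  = 0.62 × 0.6723 = 0.4168

41.68%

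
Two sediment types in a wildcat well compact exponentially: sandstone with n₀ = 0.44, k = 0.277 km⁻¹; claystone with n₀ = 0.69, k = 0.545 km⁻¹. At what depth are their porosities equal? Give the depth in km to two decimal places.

Set n₀ₐ e^(−kₐz) = n₀ᵦ e^(−kᵦz) ⇒ ln(n₀ₐ/n₀ᵦ) = (kₐ − kᵦ)·z
z = ln(0.44/0.69) / (0.277 − 0.545) = -0.4499 / -0.268 = 1.679 km

1.68 km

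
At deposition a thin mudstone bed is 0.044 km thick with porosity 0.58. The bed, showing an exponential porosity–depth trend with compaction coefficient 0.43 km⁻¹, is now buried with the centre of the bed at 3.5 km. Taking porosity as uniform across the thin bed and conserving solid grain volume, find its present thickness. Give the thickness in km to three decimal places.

Porosity at 3.5 km: φ = 0.58·exp(−0.43×3.5) = 0.1288
Solid-volume conservation: h(1−φ) = h₀(1−φ₀) ⇒ h = h₀·(1−φ₀)/(1−φ)
h = 0.044 × (1 − 0.58)/(1 − 0.1288) = 0.044 × 0.4821 = 0.0212 km

0.021 km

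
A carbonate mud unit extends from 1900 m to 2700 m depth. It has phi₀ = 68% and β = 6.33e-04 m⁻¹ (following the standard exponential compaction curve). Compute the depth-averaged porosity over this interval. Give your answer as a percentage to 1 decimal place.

16.0%

Working in km (1 km = 1000 m; β in km⁻¹ = β in m⁻¹ × 1000):
⟨phi⟩ = (1/(d₂−d₁)) ∫ phi₀ e^(−βd) dd = phi₀·(e^(−β·d₁) − e^(−β·d₂)) / (β·(d₂−d₁))
e^(−0.633×1.9) = 0.3004; e^(−0.633×2.7) = 0.1810
⟨phi⟩ = 0.68 × (0.3004 − 0.1810) / (0.633 × 0.8) = 0.68 × 0.2357 = 0.1603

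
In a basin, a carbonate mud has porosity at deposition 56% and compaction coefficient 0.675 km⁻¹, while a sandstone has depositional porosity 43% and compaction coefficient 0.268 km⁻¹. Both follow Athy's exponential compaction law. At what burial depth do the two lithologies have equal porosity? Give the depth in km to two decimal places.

0.65 km

Set φ₀ₐ e^(−kₐz) = φ₀ᵦ e^(−kᵦz) ⇒ ln(φ₀ₐ/φ₀ᵦ) = (kₐ − kᵦ)·z
z = ln(0.56/0.43) / (0.675 − 0.268) = 0.2642 / 0.407 = 0.649 km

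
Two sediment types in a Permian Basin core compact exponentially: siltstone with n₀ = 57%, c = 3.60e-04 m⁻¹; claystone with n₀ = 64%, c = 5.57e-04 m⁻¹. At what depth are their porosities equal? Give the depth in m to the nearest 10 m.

590 m

Working in km (1 km = 1000 m; c in km⁻¹ = c in m⁻¹ × 1000):
Set n₀ₐ e^(−cₐZ) = n₀ᵦ e^(−cᵦZ) ⇒ ln(n₀ₐ/n₀ᵦ) = (cₐ − cᵦ)·Z
Z = ln(0.57/0.64) / (0.36 − 0.557) = -0.1158 / -0.197 = 0.588 km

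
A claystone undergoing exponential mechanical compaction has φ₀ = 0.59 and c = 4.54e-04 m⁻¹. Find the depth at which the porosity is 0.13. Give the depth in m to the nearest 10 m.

3330 m

Working in km (1 km = 1000 m; c in km⁻¹ = c in m⁻¹ × 1000):
Invert Athy's law: Z = ln(φ₀/φ) / c
Z = ln(0.59/0.13) / 0.454 = ln(4.538) / 0.454 = 1.5126 / 0.454 = 3.332 km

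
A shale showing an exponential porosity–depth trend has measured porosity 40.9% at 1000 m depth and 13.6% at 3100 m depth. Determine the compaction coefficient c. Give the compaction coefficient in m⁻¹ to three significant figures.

0.000524 m⁻¹

Working in km (1 km = 1000 m; c in km⁻¹ = c in m⁻¹ × 1000):
Athy: phi(Z) = phi₀ e^(−cZ) ⇒ phi₁/phi₂ = e^{c(Z₂−Z₁)} ⇒ c = ln(phi₁/phi₂)/(Z₂−Z₁)
c = ln(0.409/0.136) / (3.1 − 1) = ln(3.007) / 2.1 = 1.1011 / 2.1 = 0.5243 km⁻¹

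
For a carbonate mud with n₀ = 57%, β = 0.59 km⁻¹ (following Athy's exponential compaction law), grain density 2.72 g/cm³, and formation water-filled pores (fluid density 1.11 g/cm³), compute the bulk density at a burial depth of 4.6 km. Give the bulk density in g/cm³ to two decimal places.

2.66 g/cm³

Porosity at depth: n = 0.57·exp(−0.59×4.6) = 0.57×0.0663 = 0.0378
Bulk density: ρ_b = (1−n)ρ_g + n·ρ_f = 0.9622×2.72 + 0.0378×1.11
       = 2.617 + 0.042 = 2.659 g/cm³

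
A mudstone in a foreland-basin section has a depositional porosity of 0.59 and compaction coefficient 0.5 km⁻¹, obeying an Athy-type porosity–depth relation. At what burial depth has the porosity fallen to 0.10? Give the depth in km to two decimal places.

3.55 km

Invert Athy's law: z = ln(n₀/n) / β
z = ln(0.59/0.1) / 0.5 = ln(5.9) / 0.5 = 1.7750 / 0.5 = 3.550 km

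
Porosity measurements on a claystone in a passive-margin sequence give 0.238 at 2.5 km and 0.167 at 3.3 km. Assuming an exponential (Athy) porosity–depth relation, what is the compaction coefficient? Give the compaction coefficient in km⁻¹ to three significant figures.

0.443 km⁻¹

Athy: φ(d) = φ₀ e^(−βd) ⇒ φ₁/φ₂ = e^{β(d₂−d₁)} ⇒ β = ln(φ₁/φ₂)/(d₂−d₁)
β = ln(0.238/0.167) / (3.3 − 2.5) = ln(1.425) / 0.8 = 0.3543 / 0.8 = 0.4428 km⁻¹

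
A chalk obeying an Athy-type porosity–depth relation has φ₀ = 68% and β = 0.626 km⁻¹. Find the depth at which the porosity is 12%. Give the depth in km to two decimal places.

Invert Athy's law: Z = ln(φ₀/φ) / β
Z = ln(0.68/0.12) / 0.626 = ln(5.667) / 0.626 = 1.7346 / 0.626 = 2.771 km

2.77 km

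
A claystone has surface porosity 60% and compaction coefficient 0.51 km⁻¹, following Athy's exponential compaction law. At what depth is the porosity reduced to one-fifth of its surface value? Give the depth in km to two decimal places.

3.16 km

φ/φ₀ = 1/5 ⇒ exp(−β·Z) = 1/5 ⇒ Z = ln(5) / β
Z = 1.6094 / 0.51 = 3.156 km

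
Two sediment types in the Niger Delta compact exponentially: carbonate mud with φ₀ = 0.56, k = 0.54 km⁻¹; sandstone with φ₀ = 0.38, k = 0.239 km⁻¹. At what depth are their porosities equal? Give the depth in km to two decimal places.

Set φ₀ₐ e^(−kₐz) = φ₀ᵦ e^(−kᵦz) ⇒ ln(φ₀ₐ/φ₀ᵦ) = (kₐ − kᵦ)·z
z = ln(0.56/0.38) / (0.54 − 0.239) = 0.3878 / 0.301 = 1.288 km

1.29 km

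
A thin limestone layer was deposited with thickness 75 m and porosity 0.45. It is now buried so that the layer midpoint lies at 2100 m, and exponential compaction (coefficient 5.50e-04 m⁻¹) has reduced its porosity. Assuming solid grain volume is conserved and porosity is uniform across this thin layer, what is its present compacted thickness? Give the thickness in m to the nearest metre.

Working in km (1 km = 1000 m; k in km⁻¹ = k in m⁻¹ × 1000):
Porosity at 2.1 km: n = 0.45·exp(−0.55×2.1) = 0.1418
Solid-volume conservation: h(1−n) = h₀(1−n₀) ⇒ h = h₀·(1−n₀)/(1−n)
h = 0.075 × (1 − 0.45)/(1 − 0.1418) = 0.075 × 0.6409 = 0.0481 km

48 m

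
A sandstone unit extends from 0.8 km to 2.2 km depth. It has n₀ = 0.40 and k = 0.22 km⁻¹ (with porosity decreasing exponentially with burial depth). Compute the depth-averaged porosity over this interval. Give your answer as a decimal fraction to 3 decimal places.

0.289

⟨n⟩ = (1/(Z₂−Z₁)) ∫ n₀ e^(−kZ) dZ = n₀·(e^(−k·Z₁) − e^(−k·Z₂)) / (k·(Z₂−Z₁))
e^(−0.22×0.8) = 0.8386; e^(−0.22×2.2) = 0.6163
⟨n⟩ = 0.4 × (0.8386 − 0.6163) / (0.22 × 1.4) = 0.4 × 0.7218 = 0.2887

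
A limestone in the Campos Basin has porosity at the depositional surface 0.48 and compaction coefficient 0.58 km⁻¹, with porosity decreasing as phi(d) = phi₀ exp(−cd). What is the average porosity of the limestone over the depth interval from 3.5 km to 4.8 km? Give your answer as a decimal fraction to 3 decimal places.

⟨phi⟩ = (1/(d₂−d₁)) ∫ phi₀ e^(−cd) dd = phi₀·(e^(−c·d₁) − e^(−c·d₂)) / (c·(d₂−d₁))
e^(−0.58×3.5) = 0.1313; e^(−0.58×4.8) = 0.0618
⟨phi⟩ = 0.48 × (0.1313 − 0.0618) / (0.58 × 1.3) = 0.48 × 0.0922 = 0.0443

0.044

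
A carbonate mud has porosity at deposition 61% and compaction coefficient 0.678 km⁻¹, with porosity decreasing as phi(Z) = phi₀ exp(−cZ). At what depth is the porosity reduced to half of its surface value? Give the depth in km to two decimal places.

phi/phi₀ = 1/2 ⇒ exp(−c·Z) = 1/2 ⇒ Z = ln(2) / c
Z = 0.6931 / 0.678 = 1.022 km

1.02 km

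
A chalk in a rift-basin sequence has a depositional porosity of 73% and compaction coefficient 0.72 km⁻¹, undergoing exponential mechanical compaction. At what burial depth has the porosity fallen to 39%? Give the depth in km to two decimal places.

0.87 km

Invert Athy's law: Z = ln(φ₀/φ) / k
Z = ln(0.73/0.39) / 0.72 = ln(1.872) / 0.72 = 0.6269 / 0.72 = 0.871 km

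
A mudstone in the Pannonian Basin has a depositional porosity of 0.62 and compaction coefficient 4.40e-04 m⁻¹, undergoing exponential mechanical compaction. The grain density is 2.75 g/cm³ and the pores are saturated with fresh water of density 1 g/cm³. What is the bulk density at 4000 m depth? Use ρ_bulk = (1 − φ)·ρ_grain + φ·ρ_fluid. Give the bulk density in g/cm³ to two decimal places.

2.56 g/cm³

Working in km (1 km = 1000 m; β in km⁻¹ = β in m⁻¹ × 1000):
Porosity at depth: φ = 0.62·exp(−0.44×4) = 0.62×0.1720 = 0.1067
Bulk density: ρ_b = (1−φ)ρ_g + φ·ρ_f = 0.8933×2.75 + 0.1067×1
       = 2.457 + 0.107 = 2.563 g/cm³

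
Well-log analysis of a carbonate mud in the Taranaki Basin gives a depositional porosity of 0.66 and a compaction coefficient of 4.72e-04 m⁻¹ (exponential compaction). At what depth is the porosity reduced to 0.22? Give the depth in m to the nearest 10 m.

2330 m

Working in km (1 km = 1000 m; c in km⁻¹ = c in m⁻¹ × 1000):
Invert Athy's law: d = ln(n₀/n) / c
d = ln(0.66/0.22) / 0.472 = ln(3) / 0.472 = 1.0986 / 0.472 = 2.328 km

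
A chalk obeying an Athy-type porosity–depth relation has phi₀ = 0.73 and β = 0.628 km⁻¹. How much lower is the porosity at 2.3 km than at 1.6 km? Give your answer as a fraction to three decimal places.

0.095

phi(1.6) = 0.73·e^(−0.628×1.6) = 0.2673
phi(2.3) = 0.73·e^(−0.628×2.3) = 0.1722
Δphi = 0.2673 − 0.1722 = 0.0951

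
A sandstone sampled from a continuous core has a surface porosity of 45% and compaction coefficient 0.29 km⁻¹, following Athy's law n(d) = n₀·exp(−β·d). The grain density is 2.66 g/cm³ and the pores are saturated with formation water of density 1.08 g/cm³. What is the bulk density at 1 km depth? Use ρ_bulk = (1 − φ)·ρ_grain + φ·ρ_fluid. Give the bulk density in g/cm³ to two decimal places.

2.13 g/cm³

Porosity at depth: n = 0.45·exp(−0.29×1) = 0.45×0.7483 = 0.3367
Bulk density: ρ_b = (1−n)ρ_g + n·ρ_f = 0.6633×2.66 + 0.3367×1.08
       = 1.764 + 0.364 = 2.128 g/cm³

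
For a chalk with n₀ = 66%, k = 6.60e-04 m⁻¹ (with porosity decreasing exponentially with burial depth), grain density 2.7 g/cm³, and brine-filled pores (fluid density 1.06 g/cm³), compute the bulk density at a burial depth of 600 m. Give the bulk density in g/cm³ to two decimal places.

Working in km (1 km = 1000 m; k in km⁻¹ = k in m⁻¹ × 1000):
Porosity at depth: n = 0.66·exp(−0.66×0.6) = 0.66×0.6730 = 0.4442
Bulk density: ρ_b = (1−n)ρ_g + n·ρ_f = 0.5558×2.7 + 0.4442×1.06
       = 1.501 + 0.471 = 1.972 g/cm³

1.97 g/cm³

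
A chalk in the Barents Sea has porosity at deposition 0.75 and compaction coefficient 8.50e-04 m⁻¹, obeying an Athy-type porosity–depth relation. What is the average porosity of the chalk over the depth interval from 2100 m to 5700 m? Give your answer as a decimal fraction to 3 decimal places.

Working in km (1 km = 1000 m; k in km⁻¹ = k in m⁻¹ × 1000):
⟨phi⟩ = (1/(z₂−z₁)) ∫ phi₀ e^(−kz) dz = phi₀·(e^(−k·z₁) − e^(−k·z₂)) / (k·(z₂−z₁))
e^(−0.85×2.1) = 0.1678; e^(−0.85×5.7) = 0.0079
⟨phi⟩ = 0.75 × (0.1678 − 0.0079) / (0.85 × 3.6) = 0.75 × 0.0523 = 0.0392

0.039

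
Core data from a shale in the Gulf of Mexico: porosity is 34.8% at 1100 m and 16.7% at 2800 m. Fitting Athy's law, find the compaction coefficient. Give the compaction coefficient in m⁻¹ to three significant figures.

0.000432 m⁻¹

Working in km (1 km = 1000 m; c in km⁻¹ = c in m⁻¹ × 1000):
Athy: φ(Z) = φ₀ e^(−cZ) ⇒ φ₁/φ₂ = e^{c(Z₂−Z₁)} ⇒ c = ln(φ₁/φ₂)/(Z₂−Z₁)
c = ln(0.348/0.167) / (2.8 − 1.1) = ln(2.084) / 1.7 = 0.7342 / 1.7 = 0.4319 km⁻¹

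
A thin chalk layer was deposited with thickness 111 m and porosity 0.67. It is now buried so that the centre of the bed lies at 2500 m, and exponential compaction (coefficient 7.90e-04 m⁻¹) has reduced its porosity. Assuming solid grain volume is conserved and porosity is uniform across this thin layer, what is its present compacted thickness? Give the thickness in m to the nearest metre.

Working in km (1 km = 1000 m; c in km⁻¹ = c in m⁻¹ × 1000):
Porosity at 2.5 km: phi = 0.67·exp(−0.79×2.5) = 0.0930
Solid-volume conservation: h(1−phi) = h₀(1−phi₀) ⇒ h = h₀·(1−phi₀)/(1−phi)
h = 0.111 × (1 − 0.67)/(1 − 0.0930) = 0.111 × 0.3638 = 0.0404 km

40 m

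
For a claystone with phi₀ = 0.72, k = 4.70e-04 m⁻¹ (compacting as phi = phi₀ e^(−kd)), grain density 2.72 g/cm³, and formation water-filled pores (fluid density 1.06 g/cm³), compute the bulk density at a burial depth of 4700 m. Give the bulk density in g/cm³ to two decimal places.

2.59 g/cm³

Working in km (1 km = 1000 m; k in km⁻¹ = k in m⁻¹ × 1000):
Porosity at depth: phi = 0.72·exp(−0.47×4.7) = 0.72×0.1098 = 0.0791
Bulk density: ρ_b = (1−phi)ρ_g + phi·ρ_f = 0.9209×2.72 + 0.0791×1.06
       = 2.505 + 0.084 = 2.589 g/cm³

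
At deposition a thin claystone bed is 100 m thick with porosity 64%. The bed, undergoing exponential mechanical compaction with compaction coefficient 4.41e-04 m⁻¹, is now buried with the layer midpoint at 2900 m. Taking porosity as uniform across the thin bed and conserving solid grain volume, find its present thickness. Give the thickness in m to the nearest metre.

44 m

Working in km (1 km = 1000 m; β in km⁻¹ = β in m⁻¹ × 1000):
Porosity at 2.9 km: phi = 0.64·exp(−0.441×2.9) = 0.1781
Solid-volume conservation: h(1−phi) = h₀(1−phi₀) ⇒ h = h₀·(1−phi₀)/(1−phi)
h = 0.1 × (1 − 0.64)/(1 − 0.1781) = 0.1 × 0.4380 = 0.0438 km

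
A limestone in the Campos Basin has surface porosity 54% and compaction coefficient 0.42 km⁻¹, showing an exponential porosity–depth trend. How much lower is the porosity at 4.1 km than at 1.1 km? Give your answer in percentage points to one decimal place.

24.4 percentage points

n(1.1) = 0.54·e^(−0.42×1.1) = 0.3402
n(4.1) = 0.54·e^(−0.42×4.1) = 0.0965
Δn = 0.3402 − 0.0965 = 0.2437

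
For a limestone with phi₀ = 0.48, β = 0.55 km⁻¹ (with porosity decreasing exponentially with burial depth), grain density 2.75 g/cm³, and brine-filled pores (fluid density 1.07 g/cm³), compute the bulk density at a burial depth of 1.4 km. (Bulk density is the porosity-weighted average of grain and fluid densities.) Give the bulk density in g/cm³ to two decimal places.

2.38 g/cm³

Porosity at depth: phi = 0.48·exp(−0.55×1.4) = 0.48×0.4630 = 0.2222
Bulk density: ρ_b = (1−phi)ρ_g + phi·ρ_f = 0.7778×2.75 + 0.2222×1.07
       = 2.139 + 0.238 = 2.377 g/cm³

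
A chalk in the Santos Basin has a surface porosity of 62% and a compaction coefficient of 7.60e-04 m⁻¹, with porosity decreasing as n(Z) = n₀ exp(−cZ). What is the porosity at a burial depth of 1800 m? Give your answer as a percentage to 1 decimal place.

Working in km (1 km = 1000 m; c in km⁻¹ = c in m⁻¹ × 1000):
n = n₀·exp(−c·Z) = 0.62 × exp(−0.76 × 1.8) = 0.62 × exp(−1.368)
  = 0.62 × 0.2546 = 0.1579

15.8%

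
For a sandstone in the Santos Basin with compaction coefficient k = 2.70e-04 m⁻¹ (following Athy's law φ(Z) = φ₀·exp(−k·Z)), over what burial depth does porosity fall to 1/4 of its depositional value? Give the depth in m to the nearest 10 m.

5130 m

Working in km (1 km = 1000 m; k in km⁻¹ = k in m⁻¹ × 1000):
φ/φ₀ = 1/4 ⇒ exp(−k·Z) = 1/4 ⇒ Z = ln(4) / k
Z = 1.3863 / 0.27 = 5.134 km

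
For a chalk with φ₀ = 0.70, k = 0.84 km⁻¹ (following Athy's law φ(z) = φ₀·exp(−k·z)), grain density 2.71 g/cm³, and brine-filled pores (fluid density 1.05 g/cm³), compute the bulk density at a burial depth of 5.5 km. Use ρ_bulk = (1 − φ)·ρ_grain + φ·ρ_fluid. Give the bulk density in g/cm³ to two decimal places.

2.70 g/cm³

Porosity at depth: φ = 0.7·exp(−0.84×5.5) = 0.7×0.0099 = 0.0069
Bulk density: ρ_b = (1−φ)ρ_g + φ·ρ_f = 0.9931×2.71 + 0.0069×1.05
       = 2.691 + 0.007 = 2.699 g/cm³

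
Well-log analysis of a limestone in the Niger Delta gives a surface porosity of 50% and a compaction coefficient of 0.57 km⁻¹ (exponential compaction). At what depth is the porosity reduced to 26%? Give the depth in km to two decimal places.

Invert Athy's law: z = ln(φ₀/φ) / k
z = ln(0.5/0.26) / 0.57 = ln(1.923) / 0.57 = 0.6539 / 0.57 = 1.147 km

1.15 km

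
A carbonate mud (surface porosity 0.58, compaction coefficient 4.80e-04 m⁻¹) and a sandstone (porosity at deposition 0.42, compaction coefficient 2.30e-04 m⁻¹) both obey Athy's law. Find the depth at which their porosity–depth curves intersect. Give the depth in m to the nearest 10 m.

Working in km (1 km = 1000 m; c in km⁻¹ = c in m⁻¹ × 1000):
Set φ₀ₐ e^(−cₐZ) = φ₀ᵦ e^(−cᵦZ) ⇒ ln(φ₀ₐ/φ₀ᵦ) = (cₐ − cᵦ)·Z
Z = ln(0.58/0.42) / (0.48 − 0.23) = 0.3228 / 0.25 = 1.291 km

1290 m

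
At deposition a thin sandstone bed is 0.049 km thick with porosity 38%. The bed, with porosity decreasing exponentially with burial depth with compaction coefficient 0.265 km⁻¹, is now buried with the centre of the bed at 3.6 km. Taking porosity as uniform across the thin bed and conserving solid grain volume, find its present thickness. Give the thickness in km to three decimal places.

0.036 km

Porosity at 3.6 km: φ = 0.38·exp(−0.265×3.6) = 0.1464
Solid-volume conservation: h(1−φ) = h₀(1−φ₀) ⇒ h = h₀·(1−φ₀)/(1−φ)
h = 0.049 × (1 − 0.38)/(1 − 0.1464) = 0.049 × 0.7263 = 0.0356 km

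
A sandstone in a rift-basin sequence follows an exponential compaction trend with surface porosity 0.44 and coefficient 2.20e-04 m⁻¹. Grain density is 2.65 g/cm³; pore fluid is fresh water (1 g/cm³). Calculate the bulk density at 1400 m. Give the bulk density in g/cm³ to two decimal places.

2.12 g/cm³

Working in km (1 km = 1000 m; c in km⁻¹ = c in m⁻¹ × 1000):
Porosity at depth: φ = 0.44·exp(−0.22×1.4) = 0.44×0.7349 = 0.3234
Bulk density: ρ_b = (1−φ)ρ_g + φ·ρ_f = 0.6766×2.65 + 0.3234×1
       = 1.793 + 0.323 = 2.116 g/cm³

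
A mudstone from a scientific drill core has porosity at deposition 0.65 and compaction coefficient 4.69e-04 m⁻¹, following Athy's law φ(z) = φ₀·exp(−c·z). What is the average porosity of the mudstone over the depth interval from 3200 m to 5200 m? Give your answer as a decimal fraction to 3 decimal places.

0.094

Working in km (1 km = 1000 m; c in km⁻¹ = c in m⁻¹ × 1000):
⟨φ⟩ = (1/(z₂−z₁)) ∫ φ₀ e^(−cz) dz = φ₀·(e^(−c·z₁) − e^(−c·z₂)) / (c·(z₂−z₁))
e^(−0.469×3.2) = 0.2230; e^(−0.469×5.2) = 0.0873
⟨φ⟩ = 0.65 × (0.2230 − 0.0873) / (0.469 × 2) = 0.65 × 0.1447 = 0.0940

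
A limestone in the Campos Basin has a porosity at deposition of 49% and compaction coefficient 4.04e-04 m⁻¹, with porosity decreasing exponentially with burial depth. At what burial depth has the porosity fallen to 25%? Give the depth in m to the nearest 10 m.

1670 m

Working in km (1 km = 1000 m; c in km⁻¹ = c in m⁻¹ × 1000):
Invert Athy's law: z = ln(phi₀/phi) / c
z = ln(0.49/0.25) / 0.404 = ln(1.96) / 0.404 = 0.6729 / 0.404 = 1.666 km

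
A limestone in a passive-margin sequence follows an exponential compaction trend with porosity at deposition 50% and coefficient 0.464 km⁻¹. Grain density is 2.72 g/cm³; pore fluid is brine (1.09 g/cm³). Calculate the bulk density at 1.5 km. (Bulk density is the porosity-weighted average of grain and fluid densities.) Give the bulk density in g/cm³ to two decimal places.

Porosity at depth: φ = 0.5·exp(−0.464×1.5) = 0.5×0.4986 = 0.2493
Bulk density: ρ_b = (1−φ)ρ_g + φ·ρ_f = 0.7507×2.72 + 0.2493×1.09
       = 2.042 + 0.272 = 2.314 g/cm³

2.31 g/cm³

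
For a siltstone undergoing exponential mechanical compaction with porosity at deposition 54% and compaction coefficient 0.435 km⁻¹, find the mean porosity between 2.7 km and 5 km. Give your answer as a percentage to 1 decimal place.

⟨phi⟩ = (1/(d₂−d₁)) ∫ phi₀ e^(−kd) dd = phi₀·(e^(−k·d₁) − e^(−k·d₂)) / (k·(d₂−d₁))
e^(−0.435×2.7) = 0.3090; e^(−0.435×5) = 0.1136
⟨phi⟩ = 0.54 × (0.3090 − 0.1136) / (0.435 × 2.3) = 0.54 × 0.1953 = 0.1054

10.5%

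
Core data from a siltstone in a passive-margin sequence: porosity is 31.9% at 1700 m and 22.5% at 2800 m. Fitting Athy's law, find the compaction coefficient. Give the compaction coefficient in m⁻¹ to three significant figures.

0.000317 m⁻¹

Working in km (1 km = 1000 m; k in km⁻¹ = k in m⁻¹ × 1000):
Athy: φ(z) = φ₀ e^(−kz) ⇒ φ₁/φ₂ = e^{k(z₂−z₁)} ⇒ k = ln(φ₁/φ₂)/(z₂−z₁)
k = ln(0.319/0.225) / (2.8 − 1.7) = ln(1.418) / 1.1 = 0.3491 / 1.1 = 0.3174 km⁻¹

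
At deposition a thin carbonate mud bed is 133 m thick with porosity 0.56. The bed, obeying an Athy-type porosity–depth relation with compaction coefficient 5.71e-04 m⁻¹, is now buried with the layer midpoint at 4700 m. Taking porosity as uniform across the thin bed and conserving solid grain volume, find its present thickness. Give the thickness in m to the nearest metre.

Working in km (1 km = 1000 m; k in km⁻¹ = k in m⁻¹ × 1000):
Porosity at 4.7 km: phi = 0.56·exp(−0.571×4.7) = 0.0383
Solid-volume conservation: h(1−phi) = h₀(1−phi₀) ⇒ h = h₀·(1−phi₀)/(1−phi)
h = 0.133 × (1 − 0.56)/(1 − 0.0383) = 0.133 × 0.4575 = 0.0608 km

61 m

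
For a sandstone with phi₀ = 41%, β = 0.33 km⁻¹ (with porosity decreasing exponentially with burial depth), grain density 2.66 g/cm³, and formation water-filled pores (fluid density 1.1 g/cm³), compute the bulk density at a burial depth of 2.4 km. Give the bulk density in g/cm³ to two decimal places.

Porosity at depth: phi = 0.41·exp(−0.33×2.4) = 0.41×0.4529 = 0.1857
Bulk density: ρ_b = (1−phi)ρ_g + phi·ρ_f = 0.8143×2.66 + 0.1857×1.1
       = 2.166 + 0.204 = 2.370 g/cm³

2.37 g/cm³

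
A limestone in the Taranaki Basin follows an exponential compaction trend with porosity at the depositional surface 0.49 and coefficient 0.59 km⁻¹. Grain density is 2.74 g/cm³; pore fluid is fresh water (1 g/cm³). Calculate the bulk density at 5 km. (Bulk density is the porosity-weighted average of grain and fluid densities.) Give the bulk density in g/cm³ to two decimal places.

Porosity at depth: phi = 0.49·exp(−0.59×5) = 0.49×0.0523 = 0.0256
Bulk density: ρ_b = (1−phi)ρ_g + phi·ρ_f = 0.9744×2.74 + 0.0256×1
       = 2.670 + 0.026 = 2.695 g/cm³

2.70 g/cm³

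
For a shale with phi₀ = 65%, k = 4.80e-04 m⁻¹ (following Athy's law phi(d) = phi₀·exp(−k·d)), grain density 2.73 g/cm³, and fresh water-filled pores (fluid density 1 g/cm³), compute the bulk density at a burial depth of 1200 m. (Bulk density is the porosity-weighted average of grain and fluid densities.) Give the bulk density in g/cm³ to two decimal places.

2.10 g/cm³

Working in km (1 km = 1000 m; k in km⁻¹ = k in m⁻¹ × 1000):
Porosity at depth: phi = 0.65·exp(−0.48×1.2) = 0.65×0.5621 = 0.3654
Bulk density: ρ_b = (1−phi)ρ_g + phi·ρ_f = 0.6346×2.73 + 0.3654×1
       = 1.732 + 0.365 = 2.098 g/cm³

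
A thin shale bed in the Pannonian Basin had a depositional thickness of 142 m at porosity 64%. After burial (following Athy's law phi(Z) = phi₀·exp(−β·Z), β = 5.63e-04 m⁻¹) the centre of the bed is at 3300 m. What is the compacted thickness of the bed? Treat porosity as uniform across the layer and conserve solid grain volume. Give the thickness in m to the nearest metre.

57 m

Working in km (1 km = 1000 m; β in km⁻¹ = β in m⁻¹ × 1000):
Porosity at 3.3 km: phi = 0.64·exp(−0.563×3.3) = 0.0998
Solid-volume conservation: h(1−phi) = h₀(1−phi₀) ⇒ h = h₀·(1−phi₀)/(1−phi)
h = 0.142 × (1 − 0.64)/(1 − 0.0998) = 0.142 × 0.3999 = 0.0568 km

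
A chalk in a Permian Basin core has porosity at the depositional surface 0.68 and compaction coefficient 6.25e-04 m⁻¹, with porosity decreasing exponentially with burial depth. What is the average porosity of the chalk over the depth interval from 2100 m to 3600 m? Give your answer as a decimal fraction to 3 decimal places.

Working in km (1 km = 1000 m; k in km⁻¹ = k in m⁻¹ × 1000):
⟨n⟩ = (1/(z₂−z₁)) ∫ n₀ e^(−kz) dz = n₀·(e^(−k·z₁) − e^(−k·z₂)) / (k·(z₂−z₁))
e^(−0.625×2.1) = 0.2691; e^(−0.625×3.6) = 0.1054
⟨n⟩ = 0.68 × (0.2691 − 0.1054) / (0.625 × 1.5) = 0.68 × 0.1747 = 0.1188

0.119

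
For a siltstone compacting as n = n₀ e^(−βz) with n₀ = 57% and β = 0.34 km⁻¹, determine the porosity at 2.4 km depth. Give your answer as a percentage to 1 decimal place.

25.2%

n = n₀·exp(−β·z) = 0.57 × exp(−0.34 × 2.4) = 0.57 × exp(−0.816)
  = 0.57 × 0.4422 = 0.2521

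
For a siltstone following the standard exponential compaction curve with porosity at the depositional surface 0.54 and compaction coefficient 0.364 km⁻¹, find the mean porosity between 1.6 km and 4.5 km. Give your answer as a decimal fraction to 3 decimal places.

⟨φ⟩ = (1/(Z₂−Z₁)) ∫ φ₀ e^(−cZ) dZ = φ₀·(e^(−c·Z₁) − e^(−c·Z₂)) / (c·(Z₂−Z₁))
e^(−0.364×1.6) = 0.5586; e^(−0.364×4.5) = 0.1944
⟨φ⟩ = 0.54 × (0.5586 − 0.1944) / (0.364 × 2.9) = 0.54 × 0.3450 = 0.1863

0.186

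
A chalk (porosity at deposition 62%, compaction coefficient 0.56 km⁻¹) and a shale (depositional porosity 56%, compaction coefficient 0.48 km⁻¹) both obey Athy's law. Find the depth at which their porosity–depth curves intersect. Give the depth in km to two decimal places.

Set phi₀ₐ e^(−kₐd) = phi₀ᵦ e^(−kᵦd) ⇒ ln(phi₀ₐ/phi₀ᵦ) = (kₐ − kᵦ)·d
d = ln(0.62/0.56) / (0.56 − 0.48) = 0.1018 / 0.08 = 1.272 km

1.27 km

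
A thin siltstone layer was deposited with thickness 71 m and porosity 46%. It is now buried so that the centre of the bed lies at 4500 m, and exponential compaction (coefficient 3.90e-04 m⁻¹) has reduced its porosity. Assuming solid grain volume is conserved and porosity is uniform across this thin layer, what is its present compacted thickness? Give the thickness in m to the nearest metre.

42 m

Working in km (1 km = 1000 m; k in km⁻¹ = k in m⁻¹ × 1000):
Porosity at 4.5 km: phi = 0.46·exp(−0.39×4.5) = 0.0795
Solid-volume conservation: h(1−phi) = h₀(1−phi₀) ⇒ h = h₀·(1−phi₀)/(1−phi)
h = 0.071 × (1 − 0.46)/(1 − 0.0795) = 0.071 × 0.5867 = 0.0417 km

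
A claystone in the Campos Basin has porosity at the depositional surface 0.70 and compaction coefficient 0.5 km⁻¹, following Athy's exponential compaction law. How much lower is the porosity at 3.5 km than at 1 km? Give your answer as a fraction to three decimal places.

0.303

φ(1) = 0.7·e^(−0.5×1) = 0.4246
φ(3.5) = 0.7·e^(−0.5×3.5) = 0.1216
Δφ = 0.4246 − 0.1216 = 0.3029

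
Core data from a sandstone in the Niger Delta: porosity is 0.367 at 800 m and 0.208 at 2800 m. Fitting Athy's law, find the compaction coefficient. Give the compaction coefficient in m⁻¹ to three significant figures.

0.000284 m⁻¹

Working in km (1 km = 1000 m; c in km⁻¹ = c in m⁻¹ × 1000):
Athy: n(d) = n₀ e^(−cd) ⇒ n₁/n₂ = e^{c(d₂−d₁)} ⇒ c = ln(n₁/n₂)/(d₂−d₁)
c = ln(0.367/0.208) / (2.8 − 0.8) = ln(1.764) / 2 = 0.5678 / 2 = 0.2839 km⁻¹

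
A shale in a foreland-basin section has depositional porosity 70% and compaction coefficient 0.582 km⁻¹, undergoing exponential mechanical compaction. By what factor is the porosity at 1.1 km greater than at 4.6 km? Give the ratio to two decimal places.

7.67

n(Z₁)/n(Z₂) = e^(−c·Z₁)/e^(−c·Z₂) = e^{c(Z₂−Z₁)}
= exp(0.582 × 3.5) = exp(2.037) = 7.6676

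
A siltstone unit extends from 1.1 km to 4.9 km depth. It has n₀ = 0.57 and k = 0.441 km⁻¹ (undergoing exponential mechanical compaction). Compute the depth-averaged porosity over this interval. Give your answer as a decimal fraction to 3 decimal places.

⟨n⟩ = (1/(z₂−z₁)) ∫ n₀ e^(−kz) dz = n₀·(e^(−k·z₁) − e^(−k·z₂)) / (k·(z₂−z₁))
e^(−0.441×1.1) = 0.6156; e^(−0.441×4.9) = 0.1152
⟨n⟩ = 0.57 × (0.6156 − 0.1152) / (0.441 × 3.8) = 0.57 × 0.2986 = 0.1702

0.170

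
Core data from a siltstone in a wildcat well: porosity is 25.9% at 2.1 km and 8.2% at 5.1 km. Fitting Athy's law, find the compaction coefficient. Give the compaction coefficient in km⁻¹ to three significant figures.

0.383 km⁻¹

Athy: φ(d) = φ₀ e^(−kd) ⇒ φ₁/φ₂ = e^{k(d₂−d₁)} ⇒ k = ln(φ₁/φ₂)/(d₂−d₁)
k = ln(0.259/0.082) / (5.1 − 2.1) = ln(3.159) / 3 = 1.1501 / 3 = 0.3834 km⁻¹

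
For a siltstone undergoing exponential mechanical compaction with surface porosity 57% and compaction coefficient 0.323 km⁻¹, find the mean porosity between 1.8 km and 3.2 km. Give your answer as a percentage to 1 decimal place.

25.6%

⟨φ⟩ = (1/(z₂−z₁)) ∫ φ₀ e^(−kz) dz = φ₀·(e^(−k·z₁) − e^(−k·z₂)) / (k·(z₂−z₁))
e^(−0.323×1.8) = 0.5591; e^(−0.323×3.2) = 0.3557
⟨φ⟩ = 0.57 × (0.5591 − 0.3557) / (0.323 × 1.4) = 0.57 × 0.4498 = 0.2564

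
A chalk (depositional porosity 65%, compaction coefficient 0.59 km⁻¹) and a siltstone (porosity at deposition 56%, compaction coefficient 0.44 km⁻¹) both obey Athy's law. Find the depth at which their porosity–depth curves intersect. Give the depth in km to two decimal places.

Set phi₀ₐ e^(−βₐd) = phi₀ᵦ e^(−βᵦd) ⇒ ln(phi₀ₐ/phi₀ᵦ) = (βₐ − βᵦ)·d
d = ln(0.65/0.56) / (0.59 − 0.44) = 0.1490 / 0.15 = 0.994 km

0.99 km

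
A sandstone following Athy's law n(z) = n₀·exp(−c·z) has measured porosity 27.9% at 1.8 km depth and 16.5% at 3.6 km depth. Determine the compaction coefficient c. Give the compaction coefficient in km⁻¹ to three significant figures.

Athy: n(z) = n₀ e^(−cz) ⇒ n₁/n₂ = e^{c(z₂−z₁)} ⇒ c = ln(n₁/n₂)/(z₂−z₁)
c = ln(0.279/0.165) / (3.6 − 1.8) = ln(1.691) / 1.8 = 0.5253 / 1.8 = 0.2918 km⁻¹

0.292 km⁻¹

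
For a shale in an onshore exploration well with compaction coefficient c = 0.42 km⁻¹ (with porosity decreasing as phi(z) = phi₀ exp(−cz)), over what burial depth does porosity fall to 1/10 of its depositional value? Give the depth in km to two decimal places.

5.48 km

phi/phi₀ = 1/10 ⇒ exp(−c·z) = 1/10 ⇒ z = ln(10) / c
z = 2.3026 / 0.42 = 5.482 km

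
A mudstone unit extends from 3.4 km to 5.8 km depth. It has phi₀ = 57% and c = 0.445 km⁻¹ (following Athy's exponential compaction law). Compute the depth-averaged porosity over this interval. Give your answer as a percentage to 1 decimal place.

⟨phi⟩ = (1/(d₂−d₁)) ∫ phi₀ e^(−cd) dd = phi₀·(e^(−c·d₁) − e^(−c·d₂)) / (c·(d₂−d₁))
e^(−0.445×3.4) = 0.2202; e^(−0.445×5.8) = 0.0757
⟨phi⟩ = 0.57 × (0.2202 − 0.0757) / (0.445 × 2.4) = 0.57 × 0.1353 = 0.0771

7.7%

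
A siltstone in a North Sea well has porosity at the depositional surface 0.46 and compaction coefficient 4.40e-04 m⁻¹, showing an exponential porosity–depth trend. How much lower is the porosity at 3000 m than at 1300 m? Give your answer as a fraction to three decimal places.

Working in km (1 km = 1000 m; k in km⁻¹ = k in m⁻¹ × 1000):
n(1.3) = 0.46·e^(−0.44×1.3) = 0.2596
n(3) = 0.46·e^(−0.44×3) = 0.1229
Δn = 0.2596 − 0.1229 = 0.1367

0.137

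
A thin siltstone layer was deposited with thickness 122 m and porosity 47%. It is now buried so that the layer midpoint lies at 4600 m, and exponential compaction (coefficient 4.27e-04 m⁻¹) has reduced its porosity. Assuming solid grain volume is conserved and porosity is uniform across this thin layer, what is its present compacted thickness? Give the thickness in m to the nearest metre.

69 m

Working in km (1 km = 1000 m; c in km⁻¹ = c in m⁻¹ × 1000):
Porosity at 4.6 km: φ = 0.47·exp(−0.427×4.6) = 0.0659
Solid-volume conservation: h(1−φ) = h₀(1−φ₀) ⇒ h = h₀·(1−φ₀)/(1−φ)
h = 0.122 × (1 − 0.47)/(1 − 0.0659) = 0.122 × 0.5674 = 0.0692 km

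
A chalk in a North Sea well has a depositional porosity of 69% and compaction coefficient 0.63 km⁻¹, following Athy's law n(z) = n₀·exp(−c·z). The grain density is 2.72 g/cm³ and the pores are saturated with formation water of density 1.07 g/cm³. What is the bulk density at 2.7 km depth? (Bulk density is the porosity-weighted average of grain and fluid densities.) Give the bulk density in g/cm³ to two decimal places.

Porosity at depth: n = 0.69·exp(−0.63×2.7) = 0.69×0.1825 = 0.1259
Bulk density: ρ_b = (1−n)ρ_g + n·ρ_f = 0.8741×2.72 + 0.1259×1.07
       = 2.377 + 0.135 = 2.512 g/cm³

2.51 g/cm³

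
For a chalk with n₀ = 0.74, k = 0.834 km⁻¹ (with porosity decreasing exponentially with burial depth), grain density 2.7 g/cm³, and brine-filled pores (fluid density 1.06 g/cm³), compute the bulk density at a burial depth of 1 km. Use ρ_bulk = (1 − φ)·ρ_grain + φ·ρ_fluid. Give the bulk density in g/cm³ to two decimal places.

Porosity at depth: n = 0.74·exp(−0.834×1) = 0.74×0.4343 = 0.3214
Bulk density: ρ_b = (1−n)ρ_g + n·ρ_f = 0.6786×2.7 + 0.3214×1.06
       = 1.832 + 0.341 = 2.173 g/cm³

2.17 g/cm³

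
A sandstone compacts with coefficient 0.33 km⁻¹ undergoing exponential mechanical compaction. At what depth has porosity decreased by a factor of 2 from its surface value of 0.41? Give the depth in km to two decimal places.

φ/φ₀ = 1/2 ⇒ exp(−β·Z) = 1/2 ⇒ Z = ln(2) / β
Z = 0.6931 / 0.33 = 2.100 km

2.10 km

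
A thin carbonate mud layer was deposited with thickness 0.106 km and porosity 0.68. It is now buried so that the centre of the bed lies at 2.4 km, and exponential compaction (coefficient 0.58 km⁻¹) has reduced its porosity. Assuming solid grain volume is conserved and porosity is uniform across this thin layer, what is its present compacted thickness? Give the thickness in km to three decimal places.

Porosity at 2.4 km: phi = 0.68·exp(−0.58×2.4) = 0.1690
Solid-volume conservation: h(1−phi) = h₀(1−phi₀) ⇒ h = h₀·(1−phi₀)/(1−phi)
h = 0.106 × (1 − 0.68)/(1 − 0.1690) = 0.106 × 0.3851 = 0.0408 km

0.041 km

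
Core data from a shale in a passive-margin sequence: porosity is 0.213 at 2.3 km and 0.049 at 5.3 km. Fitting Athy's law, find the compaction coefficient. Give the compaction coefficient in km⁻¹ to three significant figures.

0.490 km⁻¹

Athy: φ(d) = φ₀ e^(−kd) ⇒ φ₁/φ₂ = e^{k(d₂−d₁)} ⇒ k = ln(φ₁/φ₂)/(d₂−d₁)
k = ln(0.213/0.049) / (5.3 − 2.3) = ln(4.347) / 3 = 1.4695 / 3 = 0.4898 km⁻¹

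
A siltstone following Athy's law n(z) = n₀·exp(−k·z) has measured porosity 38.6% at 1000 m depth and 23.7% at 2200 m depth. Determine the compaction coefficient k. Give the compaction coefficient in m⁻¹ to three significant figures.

Working in km (1 km = 1000 m; k in km⁻¹ = k in m⁻¹ × 1000):
Athy: n(z) = n₀ e^(−kz) ⇒ n₁/n₂ = e^{k(z₂−z₁)} ⇒ k = ln(n₁/n₂)/(z₂−z₁)
k = ln(0.386/0.237) / (2.2 − 1) = ln(1.629) / 1.2 = 0.4878 / 1.2 = 0.4065 km⁻¹

0.000406 m⁻¹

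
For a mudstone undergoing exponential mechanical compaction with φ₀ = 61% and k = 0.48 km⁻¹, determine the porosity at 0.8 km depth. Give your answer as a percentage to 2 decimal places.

φ = φ₀·exp(−k·Z) = 0.61 × exp(−0.48 × 0.8) = 0.61 × exp(−0.384)
  = 0.61 × 0.6811 = 0.4155

41.55%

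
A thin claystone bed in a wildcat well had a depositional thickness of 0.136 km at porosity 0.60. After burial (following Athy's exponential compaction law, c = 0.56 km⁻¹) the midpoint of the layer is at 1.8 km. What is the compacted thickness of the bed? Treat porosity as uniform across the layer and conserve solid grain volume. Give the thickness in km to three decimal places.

0.070 km

Porosity at 1.8 km: φ = 0.6·exp(−0.56×1.8) = 0.2190
Solid-volume conservation: h(1−φ) = h₀(1−φ₀) ⇒ h = h₀·(1−φ₀)/(1−φ)
h = 0.136 × (1 − 0.6)/(1 − 0.2190) = 0.136 × 0.5121 = 0.0697 km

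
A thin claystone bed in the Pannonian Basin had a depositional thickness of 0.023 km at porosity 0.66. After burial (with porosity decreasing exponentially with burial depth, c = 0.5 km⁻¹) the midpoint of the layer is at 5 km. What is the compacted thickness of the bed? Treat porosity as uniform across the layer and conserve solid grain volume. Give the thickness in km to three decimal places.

0.008 km

Porosity at 5 km: φ = 0.66·exp(−0.5×5) = 0.0542
Solid-volume conservation: h(1−φ) = h₀(1−φ₀) ⇒ h = h₀·(1−φ₀)/(1−φ)
h = 0.023 × (1 − 0.66)/(1 − 0.0542) = 0.023 × 0.3595 = 0.0083 km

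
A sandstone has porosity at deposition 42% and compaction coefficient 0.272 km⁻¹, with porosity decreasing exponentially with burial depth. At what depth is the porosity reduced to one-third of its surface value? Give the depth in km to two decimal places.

n/n₀ = 1/3 ⇒ exp(−β·Z) = 1/3 ⇒ Z = ln(3) / β
Z = 1.0986 / 0.272 = 4.039 km

4.04 km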